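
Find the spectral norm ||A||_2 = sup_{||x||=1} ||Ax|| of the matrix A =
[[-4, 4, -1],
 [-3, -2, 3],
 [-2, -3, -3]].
||A||_2 = sqrt((52 + sqrt(204))/2) ≈ 5.7569 (= sqrt(largest eigenvalue of A^T A))

||A||_2 = sigma_max(A) = sqrt(lambda_max(A^T A)). Form the symmetric matrix M = A^T A =
[[29, -4, 1],
 [-4, 29, -1],
 [1, -1, 19]].
Its characteristic polynomial (trace, sum of principal 2x2 minors, determinant of M give the coefficients) is
  p(λ) = det(λ I - M) = λ^3 - 77λ^2 + 1925λ - 15625.
By the rational root theorem any rational root is an integer divisor of 15625. Testing λ = 25: p(25) = 15625 - 48125 + 48125 - 15625 = 0, so λ = 25 is a root. Dividing out (λ - 25) leaves p(λ) = (λ - 25)(λ^2 - 52λ + 625). For λ^2 - 52λ + 625 the discriminant is 204. It is nonnegative but not a perfect square, so the roots are real and irrational: λ = (52 ± sqrt(204))/2 ≈ 33.1414, 18.8586.
So the eigenvalues of A^T A are ≈ 18.8586, 25, 33.1414 (all ≥ 0, as they must be for A^T A). The largest is λ_max = (52 + sqrt(204))/2 ≈ 33.1414, hence ||A||_2 = sqrt(λ_max) = sqrt((52 + sqrt(204))/2) ≈ 5.7569.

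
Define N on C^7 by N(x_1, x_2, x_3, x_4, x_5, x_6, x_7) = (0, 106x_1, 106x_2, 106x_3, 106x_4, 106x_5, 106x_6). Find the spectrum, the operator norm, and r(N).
sigma(N) = {0}; ||N|| = 106; r(N) = 0. (N is nilpotent with N^7 = 0.)

On C^7, N is a strictly lower-triangular matrix with 106 on the subdiagonal and zeros elsewhere, so its characteristic polynomial is lambda^7 and every eigenvalue is 0: sigma(N) = {0}. For the operator norm, N e_i = 106e_{i+1} for i = 1, ..., 6 and N e_7 = 0, so the singular values of N are 106 (with multiplicity 6) and 0; hence ||N|| = 106. The spectral radius r(N) = max|lambda| = 0. Note ||N|| > r(N) — characteristic of non-normal nilpotent operators. Indeed N^7 = 0.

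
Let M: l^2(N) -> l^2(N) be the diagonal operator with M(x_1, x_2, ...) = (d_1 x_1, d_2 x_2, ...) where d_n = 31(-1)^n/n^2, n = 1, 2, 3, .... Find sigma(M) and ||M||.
sigma(M) = {31(-1)^n/n^2 : n ≥ 1} ∪ {0}; ||M|| = 31

A bounded diagonal operator on l^2 with diagonal entries d_n has spectrum equal to the closure of {d_n : n ≥ 1}: every d_n is an eigenvalue (with eigenvector e_n), so {d_n} ⊂ sigma(M); the spectrum is closed, so its closure is too; and for lambda not in the closure, (M - lambda I) has bounded inverse (the diagonal entries 1/(d_n - lambda) are bounded). For our sequence d_n = 31(-1)^n/n^2, n = 1, 2, 3, ...:
  - {d_n} = {31(-1)^n/n^2 : n ≥ 1}; the only limit point is 0
  - closure = {31(-1)^n/n^2 : n ≥ 1} ∪ {0}
For the norm: a diagonal operator has ||M|| = sup_n |d_n|. Here |d_n| = 31/n^2 is decreasing, so sup_n |d_n| = |d_1| = 31. So ||M|| = 31.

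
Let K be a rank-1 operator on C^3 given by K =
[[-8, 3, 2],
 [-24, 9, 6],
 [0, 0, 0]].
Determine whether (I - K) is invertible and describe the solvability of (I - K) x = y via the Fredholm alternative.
(I - K) is singular (det(I - K) = 0, i.e. 1 ∈ sigma(K)). (I - K) x = y is solvable iff y ⊥ ker((I - K)^*) = span{(-8, 3, 2)}, i.e. iff -8y_1 + 3y_2 + 2y_3 = 0. When solvable, the solutions are x = y + c·(1, 3, 0), c arbitrary (ker(I - K) = span{(1, 3, 0)}, dimension 1).

K has rank 1, so it is an outer product K = u v^T: every row of K is a multiple of one row vector. Reading off the entries, u = (1, 3, 0) and v = (-8, 3, 2) (row i of K equals u_i·v^T). A rank-one matrix u v^T satisfies K u = u (v·u) and kills the (2)-dimensional subspace v^⊥, so its characteristic polynomial is lambda^2 (lambda - v·u) with v·u = tr K = 1. Hence the eigenvalues of I - K are 1 (multiplicity 2) and 1 - (1) = 0, so det(I - K) = 0. (Direct check: I - K =
[[9, -3, -2],
 [24, -8, -6],
 [0, 0, 1]]
has determinant 0.) So 1 is an eigenvalue of K and (I - K) is not invertible. The finite-dimensional Fredholm alternative says: either (I - K) is invertible, or ker(I - K) ≠ {0} and then range(I - K) = ker((I - K)^*)^⊥, with dim ker(I - K) = dim ker((I - K)^*). We are in the second case, so we need both kernels. Kernel of I - K: (I - K) u = u - u (v·u) = u - u = 0, so ker(I - K) = span{u} = span{(1, 3, 0)} (it is exactly 1-dimensional because rank(I - K) = 2). Kernel of the adjoint: K is real, so (I - K)^* = I - K^T = I - v u^T, and (I - v u^T) v = v - v (u·v) = 0; hence ker((I - K)^*) = span{v} = span{(-8, 3, 2)}. Therefore (I - K) x = y is solvable iff <y, v> = 0, i.e. iff -8y_1 + 3y_2 + 2y_3 = 0. When this holds, K y = u (v·y) = 0, so (I - K) y = y and x = y is a particular solution; the full solution set is the line x = y + c·u = y + c·(1, 3, 0), c ∈ C.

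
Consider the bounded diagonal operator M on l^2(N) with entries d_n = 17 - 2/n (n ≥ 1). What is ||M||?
||M|| = 17

For a diagonal operator on l^2 with entries d_n, ||M|| = sup_n |d_n|. Here d_1 = 15, d_2 = 16, ..., and d_n = 17 - 2/n increases monotonically toward 17. All terms lie in [15, 17), so |d_n| = d_n and the supremum is the limit 17, which is not attained by any individual d_n. Hence ||M|| = 17.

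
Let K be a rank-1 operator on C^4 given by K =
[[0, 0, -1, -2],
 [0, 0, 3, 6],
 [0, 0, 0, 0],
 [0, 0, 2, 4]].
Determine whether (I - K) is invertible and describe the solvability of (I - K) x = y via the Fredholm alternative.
(I - K) is invertible (det(I - K) = -3 ≠ 0), so for every y in C^4 the equation (I - K) x = y has a unique solution.

K has rank 1, so it is an outer product K = u v^T: every row of K is a multiple of one row vector. Reading off the entries, u = (1, -3, 0, -2) and v = (0, 0, -1, -2) (row i of K equals u_i·v^T). A rank-one matrix u v^T satisfies K u = u (v·u) and kills the (3)-dimensional subspace v^⊥, so its characteristic polynomial is lambda^3 (lambda - v·u) with v·u = tr K = 4. Hence the eigenvalues of I - K are 1 (multiplicity 3) and 1 - (4) = -3, so det(I - K) = -3. (Direct check: I - K =
[[1, 0, 1, 2],
 [0, 1, -3, -6],
 [0, 0, 1, 0],
 [0, 0, -2, -3]]
has determinant -3.) The finite-dimensional Fredholm alternative says: either (I - K) is invertible, or ker(I - K) ≠ {0} and then range(I - K) = ker((I - K)^*)^⊥, with dim ker(I - K) = dim ker((I - K)^*). Since det(I - K) ≠ 0, 1 is not an eigenvalue of K and ker(I - K) = {0}, so we are in the first case: for every y there is a unique x = (I - K)^(-1) y. Explicitly, by the Sherman–Morrison formula, (I - u v^T)^(-1) = I + u v^T/(1 - v·u), i.e. (I - K)^(-1) = I + K/(-3).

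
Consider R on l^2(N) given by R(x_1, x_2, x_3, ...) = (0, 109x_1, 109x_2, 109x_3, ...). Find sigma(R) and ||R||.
sigma(R) = closed disk {z in C : |z| ≤ 109}; ||R|| = 109

Note R = 109·U where U is the unit right shift (U x)_k = x_{k-1} (with x_0 := 0); so ||R|| = 109||U|| and sigma(R) = 109·sigma(U). ||R x||^2 = sum_{k≥1} |109x_k|^2 = 11881||x||^2, so ||R|| = 109 and sigma(R) ⊂ {|z| ≤ 109}. For any |lambda| < 109, the equation (R - lambda I) x = 0 forces x_1 = 0, then 109x_k = lambda x_{k+1} ⇒ x = 0, so R has no eigenvalues. But (R - lambda I) is not surjective for |lambda| < 109: solving (R - lambda I) x = e_1 would require x_n proportional to (lambda/109)^(-n), which is not in l^2. So every |lambda| < 109 lies in the residual spectrum. The boundary |lambda| = 109 is in the approximate point spectrum (the spectrum is closed). Hence sigma(R) is the closed disk of radius 109.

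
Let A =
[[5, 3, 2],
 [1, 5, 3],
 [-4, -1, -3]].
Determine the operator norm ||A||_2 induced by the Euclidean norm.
||A||_2 ≈ 9.0857 (= sqrt(largest eigenvalue of A^T A))

||A||_2 = sigma_max(A) = sqrt(lambda_max(A^T A)). Form the symmetric matrix M = A^T A =
[[42, 24, 25],
 [24, 35, 24],
 [25, 24, 22]].
Its characteristic polynomial (trace, sum of principal 2x2 minors, determinant of M give the coefficients) is
  p(λ) = det(λ I - M) = λ^3 - 99λ^2 + 1387λ - 2401.
No integer candidate from the rational root theorem (±divisors of 2401) is a root, so the roots are irrational. The cubic discriminant is Δ = 4641781568 > 0, so there are three distinct real roots. p(2) = -15 and p(3) = 896 have opposite signs, so a root lies in (2, 3); Newton's method refines it to λ ≈ 2.015. p(14) = 357 and p(15) = -496 have opposite signs, so a root lies in (14, 15); Newton's method refines it to λ ≈ 14.4345. p(82) = -2975 and p(83) = 2496 have opposite signs, so a root lies in (82, 83); Newton's method refines it to λ ≈ 82.5505. Check (Vieta): the three roots sum to 99, matching tr M = 99.
So the eigenvalues of A^T A are ≈ 2.015, 14.4345, 82.5505 (all ≥ 0, as they must be for A^T A). The largest is λ_max ≈ 82.5505, hence ||A||_2 = sqrt(λ_max) ≈ 9.0857.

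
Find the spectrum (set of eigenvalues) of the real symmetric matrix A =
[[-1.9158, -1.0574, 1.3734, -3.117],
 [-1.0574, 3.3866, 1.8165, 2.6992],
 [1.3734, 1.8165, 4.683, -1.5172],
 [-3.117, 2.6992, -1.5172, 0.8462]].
sigma(A) ≈ {-4, -1, 6} (6 with multiplicity 2)

A is real symmetric, so its spectrum consists of real eigenvalues. Expanding the characteristic polynomial of the displayed matrix gives
  det(λ I - A) = p(λ) = λ^4 + (-7)λ^3 + (-20)λ^2 + (132.0018)λ + (143.9968).
Solving p(λ) = 0 yields eigenvalues ≈ -4, -1, 6, 6. (A is shown rounded to 4 decimals, so these recover the underlying integer eigenvalues to within that precision.)
Verification: the trace of A = 7 equals the sum of eigenvalues 7, and det(A) ≈ 143.9968 matches the eigenvalue product 144.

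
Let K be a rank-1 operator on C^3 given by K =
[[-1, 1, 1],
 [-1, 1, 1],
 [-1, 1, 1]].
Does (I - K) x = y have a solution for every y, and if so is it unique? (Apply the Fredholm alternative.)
(I - K) is singular (det(I - K) = 0, i.e. 1 ∈ sigma(K)). (I - K) x = y is solvable iff y ⊥ ker((I - K)^*) = span{(-1, 1, 1)}, i.e. iff -y_1 + y_2 + y_3 = 0. When solvable, the solutions are x = y + c·(1, 1, 1), c arbitrary (ker(I - K) = span{(1, 1, 1)}, dimension 1).

K has rank 1, so it is an outer product K = u v^T: every row of K is a multiple of one row vector. Reading off the entries, u = (1, 1, 1) and v = (-1, 1, 1) (row i of K equals u_i·v^T). A rank-one matrix u v^T satisfies K u = u (v·u) and kills the (2)-dimensional subspace v^⊥, so its characteristic polynomial is lambda^2 (lambda - v·u) with v·u = tr K = 1. Hence the eigenvalues of I - K are 1 (multiplicity 2) and 1 - (1) = 0, so det(I - K) = 0. (Direct check: I - K =
[[2, -1, -1],
 [1, 0, -1],
 [1, -1, 0]]
has determinant 0.) So 1 is an eigenvalue of K and (I - K) is not invertible. The finite-dimensional Fredholm alternative says: either (I - K) is invertible, or ker(I - K) ≠ {0} and then range(I - K) = ker((I - K)^*)^⊥, with dim ker(I - K) = dim ker((I - K)^*). We are in the second case, so we need both kernels. Kernel of I - K: (I - K) u = u - u (v·u) = u - u = 0, so ker(I - K) = span{u} = span{(1, 1, 1)} (it is exactly 1-dimensional because rank(I - K) = 2). Kernel of the adjoint: K is real, so (I - K)^* = I - K^T = I - v u^T, and (I - v u^T) v = v - v (u·v) = 0; hence ker((I - K)^*) = span{v} = span{(-1, 1, 1)}. Therefore (I - K) x = y is solvable iff <y, v> = 0, i.e. iff -y_1 + y_2 + y_3 = 0. When this holds, K y = u (v·y) = 0, so (I - K) y = y and x = y is a particular solution; the full solution set is the line x = y + c·u = y + c·(1, 1, 1), c ∈ C.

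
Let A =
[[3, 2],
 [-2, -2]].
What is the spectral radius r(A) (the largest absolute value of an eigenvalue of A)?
r(A) = 2

The eigenvalues of A are the roots of its characteristic polynomial. With M = A (coefficients from the trace and determinant):
  p(λ) = det(λ I - M) = λ^2 - λ - 2.
For λ^2 - λ - 2 the discriminant is 9. It is a perfect square (3^2), so the roots are rational: λ = (1 ± 3)/2 = 2, -1.
Thus the eigenvalues (to 4 decimals) are 2 (modulus 2); -1 (modulus 1). The spectral radius is the largest modulus: r(A) = 2. (Cross-check: r(A) ≤ ||A||_2 ≈ 4.5616; equality holds whenever A is normal, though it can also hold for some non-normal A.)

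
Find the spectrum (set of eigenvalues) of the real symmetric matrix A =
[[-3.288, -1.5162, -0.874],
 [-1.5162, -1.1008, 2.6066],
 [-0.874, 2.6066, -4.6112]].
sigma(A) ≈ {-6, -4, 1}

A is real symmetric, so its spectrum consists of real eigenvalues. Expanding the characteristic polynomial of the displayed matrix gives
  det(λ I - A) = p(λ) = λ^3 + (9)λ^2 + (14)λ + (-24).
Solving p(λ) = 0 yields eigenvalues ≈ -6, -4, 1. (A is shown rounded to 4 decimals, so these recover the underlying integer eigenvalues to within that precision.)
Verification: the trace of A = -9 equals the sum of eigenvalues -9, and det(A) ≈ 23.9997 matches the eigenvalue product 24.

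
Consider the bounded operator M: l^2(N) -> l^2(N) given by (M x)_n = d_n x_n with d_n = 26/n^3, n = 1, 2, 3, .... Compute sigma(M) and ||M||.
sigma(M) = {26/n^3 : n ≥ 1} ∪ {0}; ||M|| = 26

A bounded diagonal operator on l^2 with diagonal entries d_n has spectrum equal to the closure of {d_n : n ≥ 1}: every d_n is an eigenvalue (with eigenvector e_n), so {d_n} ⊂ sigma(M); the spectrum is closed, so its closure is too; and for lambda not in the closure, (M - lambda I) has bounded inverse (the diagonal entries 1/(d_n - lambda) are bounded). For our sequence d_n = 26/n^3, n = 1, 2, 3, ...:
  - {d_n} = {26/n^3 : n ≥ 1}; the only limit point is 0
  - closure = {26/n^3 : n ≥ 1} ∪ {0}
For the norm: a diagonal operator has ||M|| = sup_n |d_n|. Here d_n = 26/n^3 is positive and decreasing, so sup_n |d_n| = d_1 = 26. So ||M|| = 26.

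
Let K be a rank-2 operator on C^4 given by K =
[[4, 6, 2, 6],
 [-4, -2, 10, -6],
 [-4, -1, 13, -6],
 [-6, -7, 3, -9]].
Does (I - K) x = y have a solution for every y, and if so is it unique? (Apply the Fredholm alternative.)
(I - K) is invertible (det(I - K) = -68 ≠ 0), so for every y in C^4 the equation (I - K) x = y has a unique solution.

K has rank 2 and factors as K = U V^T = u1 v1^T + u2 v2^T with u1 = (2, -2, -2, -3), v1 = (2, 2, -2, 3), u2 = (2, 2, 3, -1), v2 = (0, 1, 3, 0) (multiplying out reproduces the displayed K). The nonzero eigenvalues of U V^T coincide with those of the 2 x 2 matrix G = V^T U = [[v1·u1, v1·u2], [v2·u1, v2·u2]] = [[-5, -1], [-8, 11]], and by the Sylvester determinant identity det(I_4 - U V^T) = det(I_2 - V^T U) = det([[6, 1], [8, -10]]) = (6)(-10) - (1)(8) = -68. (Direct check: I - K =
[[-3, -6, -2, -6],
 [4, 3, -10, 6],
 [4, 1, -12, 6],
 [6, 7, -3, 10]]
has determinant -68.) The finite-dimensional Fredholm alternative says: either (I - K) is invertible, or ker(I - K) ≠ {0} and then range(I - K) = ker((I - K)^*)^⊥, with dim ker(I - K) = dim ker((I - K)^*). Since det(I - K) ≠ 0, 1 is not an eigenvalue of K and ker(I - K) = {0}, so we are in the first case: for every y there is a unique x = (I - K)^(-1) y. (Explicitly, by the Woodbury identity, (I - U V^T)^(-1) = I + U (I_2 - G)^(-1) V^T.)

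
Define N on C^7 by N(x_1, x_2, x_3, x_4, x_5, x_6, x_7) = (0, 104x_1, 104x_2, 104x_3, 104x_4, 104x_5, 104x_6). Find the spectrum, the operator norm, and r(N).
sigma(N) = {0}; ||N|| = 104; r(N) = 0. (N is nilpotent with N^7 = 0.)

On C^7, N is a strictly lower-triangular matrix with 104 on the subdiagonal and zeros elsewhere, so its characteristic polynomial is lambda^7 and every eigenvalue is 0: sigma(N) = {0}. For the operator norm, N e_i = 104e_{i+1} for i = 1, ..., 6 and N e_7 = 0, so the singular values of N are 104 (with multiplicity 6) and 0; hence ||N|| = 104. The spectral radius r(N) = max|lambda| = 0. Note ||N|| > r(N) — characteristic of non-normal nilpotent operators. Indeed N^7 = 0.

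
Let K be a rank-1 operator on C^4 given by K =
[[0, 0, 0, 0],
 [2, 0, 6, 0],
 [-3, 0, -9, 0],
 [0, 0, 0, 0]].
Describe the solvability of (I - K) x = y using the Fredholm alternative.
(I - K) is invertible (det(I - K) = 10 ≠ 0), so for every y in C^4 the equation (I - K) x = y has a unique solution.

K has rank 1, so it is an outer product K = u v^T: every row of K is a multiple of one row vector. Reading off the entries, u = (0, -2, 3, 0) and v = (-1, 0, -3, 0) (row i of K equals u_i·v^T). A rank-one matrix u v^T satisfies K u = u (v·u) and kills the (3)-dimensional subspace v^⊥, so its characteristic polynomial is lambda^3 (lambda - v·u) with v·u = tr K = -9. Hence the eigenvalues of I - K are 1 (multiplicity 3) and 1 - (-9) = 10, so det(I - K) = 10. (Direct check: I - K =
[[1, 0, 0, 0],
 [-2, 1, -6, 0],
 [3, 0, 10, 0],
 [0, 0, 0, 1]]
has determinant 10.) The finite-dimensional Fredholm alternative says: either (I - K) is invertible, or ker(I - K) ≠ {0} and then range(I - K) = ker((I - K)^*)^⊥, with dim ker(I - K) = dim ker((I - K)^*). Since det(I - K) ≠ 0, 1 is not an eigenvalue of K and ker(I - K) = {0}, so we are in the first case: for every y there is a unique x = (I - K)^(-1) y. Explicitly, by the Sherman–Morrison formula, (I - u v^T)^(-1) = I + u v^T/(1 - v·u), i.e. (I - K)^(-1) = I + K/(10).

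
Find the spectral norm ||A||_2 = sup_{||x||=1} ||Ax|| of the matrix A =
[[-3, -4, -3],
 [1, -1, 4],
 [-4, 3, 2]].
||A||_2 ≈ 6.4944 (= sqrt(largest eigenvalue of A^T A))

||A||_2 = sigma_max(A) = sqrt(lambda_max(A^T A)). Form the symmetric matrix M = A^T A =
[[26, -1, 5],
 [-1, 26, 14],
 [5, 14, 29]].
Its characteristic polynomial (trace, sum of principal 2x2 minors, determinant of M give the coefficients) is
  p(λ) = det(λ I - M) = λ^3 - 81λ^2 + 1962λ - 13689.
No integer candidate from the rational root theorem (±divisors of 13689) is a root, so the roots are irrational. The cubic discriminant is Δ = 45385353 > 0, so there are three distinct real roots. p(12) = -81 and p(13) = 325 have opposite signs, so a root lies in (12, 13); Newton's method refines it to λ ≈ 12.1833. p(26) = 143 and p(27) = -81 have opposite signs, so a root lies in (26, 27); Newton's method refines it to λ ≈ 26.6398. p(42) = -81 and p(43) = 415 have opposite signs, so a root lies in (42, 43); Newton's method refines it to λ ≈ 42.1769. Check (Vieta): the three roots sum to 81, matching tr M = 81.
So the eigenvalues of A^T A are ≈ 12.1833, 26.6398, 42.1769 (all ≥ 0, as they must be for A^T A). The largest is λ_max ≈ 42.1769, hence ||A||_2 = sqrt(λ_max) ≈ 6.4944.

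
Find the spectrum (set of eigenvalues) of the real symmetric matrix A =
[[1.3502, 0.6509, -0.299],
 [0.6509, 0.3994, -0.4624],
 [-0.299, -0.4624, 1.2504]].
sigma(A) ≈ {0, 1, 2}

A is real symmetric, so its spectrum consists of real eigenvalues. Expanding the characteristic polynomial of the displayed matrix gives
  det(λ I - A) = p(λ) = λ^3 + (-3)λ^2 + (2)λ + (0).
Solving p(λ) = 0 yields eigenvalues ≈ 0, 1, 2. (A is shown rounded to 4 decimals, so these recover the underlying integer eigenvalues to within that precision.)
Verification: the trace of A = 3 equals the sum of eigenvalues 3, and det(A) ≈ 0.0001 matches the eigenvalue product 0.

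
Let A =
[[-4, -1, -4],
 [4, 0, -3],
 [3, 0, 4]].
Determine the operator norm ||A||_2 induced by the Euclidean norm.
||A||_2 = sqrt((58 + sqrt(3264))/2) ≈ 7.5872 (= sqrt(largest eigenvalue of A^T A))

||A||_2 = sigma_max(A) = sqrt(lambda_max(A^T A)). Form the symmetric matrix M = A^T A =
[[41, 4, 16],
 [4, 1, 4],
 [16, 4, 41]].
Its characteristic polynomial (trace, sum of principal 2x2 minors, determinant of M give the coefficients) is
  p(λ) = det(λ I - M) = λ^3 - 83λ^2 + 1475λ - 625.
By the rational root theorem any rational root is an integer divisor of 625. Testing λ = 25: p(25) = 15625 - 51875 + 36875 - 625 = 0, so λ = 25 is a root. Dividing out (λ - 25) leaves p(λ) = (λ - 25)(λ^2 - 58λ + 25). For λ^2 - 58λ + 25 the discriminant is 3264. It is nonnegative but not a perfect square, so the roots are real and irrational: λ = (58 ± sqrt(3264))/2 ≈ 57.5657, 0.4343.
So the eigenvalues of A^T A are ≈ 0.4343, 25, 57.5657 (all ≥ 0, as they must be for A^T A). The largest is λ_max = (58 + sqrt(3264))/2 ≈ 57.5657, hence ||A||_2 = sqrt(λ_max) = sqrt((58 + sqrt(3264))/2) ≈ 7.5872.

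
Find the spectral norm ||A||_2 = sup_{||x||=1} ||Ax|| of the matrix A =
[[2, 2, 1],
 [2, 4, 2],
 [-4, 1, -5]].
||A||_2 ≈ 7.4535 (= sqrt(largest eigenvalue of A^T A))

||A||_2 = sigma_max(A) = sqrt(lambda_max(A^T A)). Form the symmetric matrix M = A^T A =
[[24, 8, 26],
 [8, 21, 5],
 [26, 5, 30]].
Its characteristic polynomial (trace, sum of principal 2x2 minors, determinant of M give the coefficients) is
  p(λ) = det(λ I - M) = λ^3 - 75λ^2 + 1089λ - 484.
No integer candidate from the rational root theorem (±divisors of 484) is a root, so the roots are irrational. The cubic discriminant is Δ = 1393411437 > 0, so there are three distinct real roots. p(0) = -484 and p(1) = 531 have opposite signs, so a root lies in (0, 1); Newton's method refines it to λ ≈ 0.4589. p(18) = 650 and p(19) = -9 have opposite signs, so a root lies in (18, 19); Newton's method refines it to λ ≈ 18.9867. p(55) = -1089 and p(56) = 916 have opposite signs, so a root lies in (55, 56); Newton's method refines it to λ ≈ 55.5544. Check (Vieta): the three roots sum to 75, matching tr M = 75.
So the eigenvalues of A^T A are ≈ 0.4589, 18.9867, 55.5544 (all ≥ 0, as they must be for A^T A). The largest is λ_max ≈ 55.5544, hence ||A||_2 = sqrt(λ_max) ≈ 7.4535.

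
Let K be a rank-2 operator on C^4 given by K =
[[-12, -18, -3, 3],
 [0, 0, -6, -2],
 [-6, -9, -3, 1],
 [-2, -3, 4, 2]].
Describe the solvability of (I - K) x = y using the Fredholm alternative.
(I - K) is invertible (det(I - K) = -56 ≠ 0), so for every y in C^4 the equation (I - K) x = y has a unique solution.

K has rank 2 and factors as K = U V^T = u1 v1^T + u2 v2^T with u1 = (-3, -2, -2, 1), v1 = (2, 3, 2, 0), u2 = (-3, 2, -1, -2), v2 = (2, 3, -1, -1) (multiplying out reproduces the displayed K). The nonzero eigenvalues of U V^T coincide with those of the 2 x 2 matrix G = V^T U = [[v1·u1, v1·u2], [v2·u1, v2·u2]] = [[-16, -2], [-11, 3]], and by the Sylvester determinant identity det(I_4 - U V^T) = det(I_2 - V^T U) = det([[17, 2], [11, -2]]) = (17)(-2) - (2)(11) = -56. (Direct check: I - K =
[[13, 18, 3, -3],
 [0, 1, 6, 2],
 [6, 9, 4, -1],
 [2, 3, -4, -1]]
has determinant -56.) The finite-dimensional Fredholm alternative says: either (I - K) is invertible, or ker(I - K) ≠ {0} and then range(I - K) = ker((I - K)^*)^⊥, with dim ker(I - K) = dim ker((I - K)^*). Since det(I - K) ≠ 0, 1 is not an eigenvalue of K and ker(I - K) = {0}, so we are in the first case: for every y there is a unique x = (I - K)^(-1) y. (Explicitly, by the Woodbury identity, (I - U V^T)^(-1) = I + U (I_2 - G)^(-1) V^T.)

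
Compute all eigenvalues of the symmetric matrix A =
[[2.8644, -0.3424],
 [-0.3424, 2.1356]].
sigma(A) ≈ {2, 3}

A is real symmetric, so its spectrum consists of real eigenvalues. Expanding the characteristic polynomial of the displayed matrix gives
  det(λ I - A) = p(λ) = λ^2 + (-5)λ + (6).
Solving p(λ) = 0 yields eigenvalues ≈ 2, 3. (A is shown rounded to 4 decimals, so these recover the underlying integer eigenvalues to within that precision.)
Verification: the trace of A = 5 equals the sum of eigenvalues 5, and det(A) ≈ 6.0000 matches the eigenvalue product 6.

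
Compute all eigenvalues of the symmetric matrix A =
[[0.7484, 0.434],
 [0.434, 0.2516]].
sigma(A) ≈ {0, 1}

A is real symmetric, so its spectrum consists of real eigenvalues. Expanding the characteristic polynomial of the displayed matrix gives
  det(λ I - A) = p(λ) = λ^2 + (-1)λ + (0).
Solving p(λ) = 0 yields eigenvalues ≈ 0, 1. (A is shown rounded to 4 decimals, so these recover the underlying integer eigenvalues to within that precision.)
Verification: the trace of A = 1 equals the sum of eigenvalues 1, and det(A) ≈ -0.0001 matches the eigenvalue product 0.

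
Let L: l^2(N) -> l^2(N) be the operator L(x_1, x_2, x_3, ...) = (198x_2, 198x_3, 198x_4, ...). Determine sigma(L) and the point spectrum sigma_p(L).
sigma(L) = closed disk {z in C : |z| ≤ 198}; sigma_p(L) = open disk {z in C : |z| < 198}

Note L = 198·V where V is the unit left shift (V x)_k = x_{k+1}; so sigma(L) = 198·sigma(V) and ||L|| = 198||V||. ||L x||^2 = 39204sum_{k≥2} |x_k|^2 ≤ 39204||x||^2, with equality on {x : x_1 = 0}, so ||L|| = 198. For any lambda with |lambda| < 198, set r = lambda/198 (|r| < 1); the vector x = (1, r, r^2, ...) is in l^2 and satisfies L x = 198(r, r^2, ...) = lambda x, so lambda is an eigenvalue. On the boundary |lambda| = 198 the geometric series diverges, so no l^2 eigenvector exists, but these lambda lie in the approximate point spectrum. Hence sigma(L) is the closed disk of radius 198 and sigma_p(L) is the open disk.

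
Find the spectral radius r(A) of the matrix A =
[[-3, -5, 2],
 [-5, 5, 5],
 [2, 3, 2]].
r(A) ≈ 8.5773

The eigenvalues of A are the roots of its characteristic polynomial. With M = A (coefficients from the trace, the sum of principal 2x2 minors, and det A):
  p(λ) = det(λ I - M) = λ^3 - 4λ^2 - 55λ + 135.
No integer candidate from the rational root theorem (±divisors of 135) is a root, so the roots are irrational. The cubic discriminant is Δ = 790985 > 0, so there are three distinct real roots. p(-7) = -19 and p(-6) = 105 have opposite signs, so a root lies in (-7, -6); Newton's method refines it to λ ≈ -6.8687. p(2) = 17 and p(3) = -39 have opposite signs, so a root lies in (2, 3); Newton's method refines it to λ ≈ 2.2914. p(8) = -49 and p(9) = 45 have opposite signs, so a root lies in (8, 9); Newton's method refines it to λ ≈ 8.5773. Check (Vieta): the three roots sum to 4, matching tr M = 4.
Thus the eigenvalues (to 4 decimals) are -6.8687 (modulus 6.8687); 2.2914 (modulus 2.2914); 8.5773 (modulus 8.5773). The spectral radius is the largest modulus: r(A) ≈ 8.5773. (Cross-check: r(A) ≤ ||A||_2 ≈ 8.8931; equality holds whenever A is normal, though it can also hold for some non-normal A.)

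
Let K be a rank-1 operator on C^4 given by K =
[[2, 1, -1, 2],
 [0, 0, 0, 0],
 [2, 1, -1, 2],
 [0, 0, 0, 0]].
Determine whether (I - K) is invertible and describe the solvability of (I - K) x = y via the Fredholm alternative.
(I - K) is singular (det(I - K) = 0, i.e. 1 ∈ sigma(K)). (I - K) x = y is solvable iff y ⊥ ker((I - K)^*) = span{(2, 1, -1, 2)}, i.e. iff 2y_1 + y_2 - y_3 + 2y_4 = 0. When solvable, the solutions are x = y + c·(1, 0, 1, 0), c arbitrary (ker(I - K) = span{(1, 0, 1, 0)}, dimension 1).

K has rank 1, so it is an outer product K = u v^T: every row of K is a multiple of one row vector. Reading off the entries, u = (1, 0, 1, 0) and v = (2, 1, -1, 2) (row i of K equals u_i·v^T). A rank-one matrix u v^T satisfies K u = u (v·u) and kills the (3)-dimensional subspace v^⊥, so its characteristic polynomial is lambda^3 (lambda - v·u) with v·u = tr K = 1. Hence the eigenvalues of I - K are 1 (multiplicity 3) and 1 - (1) = 0, so det(I - K) = 0. (Direct check: I - K =
[[-1, -1, 1, -2],
 [0, 1, 0, 0],
 [-2, -1, 2, -2],
 [0, 0, 0, 1]]
has determinant 0.) So 1 is an eigenvalue of K and (I - K) is not invertible. The finite-dimensional Fredholm alternative says: either (I - K) is invertible, or ker(I - K) ≠ {0} and then range(I - K) = ker((I - K)^*)^⊥, with dim ker(I - K) = dim ker((I - K)^*). We are in the second case, so we need both kernels. Kernel of I - K: (I - K) u = u - u (v·u) = u - u = 0, so ker(I - K) = span{u} = span{(1, 0, 1, 0)} (it is exactly 1-dimensional because rank(I - K) = 3). Kernel of the adjoint: K is real, so (I - K)^* = I - K^T = I - v u^T, and (I - v u^T) v = v - v (u·v) = 0; hence ker((I - K)^*) = span{v} = span{(2, 1, -1, 2)}. Therefore (I - K) x = y is solvable iff <y, v> = 0, i.e. iff 2y_1 + y_2 - y_3 + 2y_4 = 0. When this holds, K y = u (v·y) = 0, so (I - K) y = y and x = y is a particular solution; the full solution set is the line x = y + c·u = y + c·(1, 0, 1, 0), c ∈ C.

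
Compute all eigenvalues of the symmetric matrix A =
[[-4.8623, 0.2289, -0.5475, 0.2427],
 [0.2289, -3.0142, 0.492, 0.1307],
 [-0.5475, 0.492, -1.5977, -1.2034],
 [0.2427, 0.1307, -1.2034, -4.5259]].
sigma(A) ≈ {-5, -3, -1} (-5 with multiplicity 2)

A is real symmetric, so its spectrum consists of real eigenvalues. Expanding the characteristic polynomial of the displayed matrix gives
  det(λ I - A) = p(λ) = λ^4 + (14)λ^3 + (68.0011)λ^2 + (130.004)λ + (75.004).
Solving p(λ) = 0 yields eigenvalues ≈ -5, -5, -3, -1. (A is shown rounded to 4 decimals, so these recover the underlying integer eigenvalues to within that precision.)
Verification: the trace of A = -14 equals the sum of eigenvalues -14, and det(A) ≈ 75.0040 matches the eigenvalue product 75.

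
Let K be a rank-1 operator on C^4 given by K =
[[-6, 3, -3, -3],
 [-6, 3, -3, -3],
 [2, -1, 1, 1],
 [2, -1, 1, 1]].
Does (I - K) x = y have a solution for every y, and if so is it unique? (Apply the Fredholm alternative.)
(I - K) is invertible (det(I - K) = 2 ≠ 0), so for every y in C^4 the equation (I - K) x = y has a unique solution.

K has rank 1, so it is an outer product K = u v^T: every row of K is a multiple of one row vector. Reading off the entries, u = (3, 3, -1, -1) and v = (-2, 1, -1, -1) (row i of K equals u_i·v^T). A rank-one matrix u v^T satisfies K u = u (v·u) and kills the (3)-dimensional subspace v^⊥, so its characteristic polynomial is lambda^3 (lambda - v·u) with v·u = tr K = -1. Hence the eigenvalues of I - K are 1 (multiplicity 3) and 1 - (-1) = 2, so det(I - K) = 2. (Direct check: I - K =
[[7, -3, 3, 3],
 [6, -2, 3, 3],
 [-2, 1, 0, -1],
 [-2, 1, -1, 0]]
has determinant 2.) The finite-dimensional Fredholm alternative says: either (I - K) is invertible, or ker(I - K) ≠ {0} and then range(I - K) = ker((I - K)^*)^⊥, with dim ker(I - K) = dim ker((I - K)^*). Since det(I - K) ≠ 0, 1 is not an eigenvalue of K and ker(I - K) = {0}, so we are in the first case: for every y there is a unique x = (I - K)^(-1) y. Explicitly, by the Sherman–Morrison formula, (I - u v^T)^(-1) = I + u v^T/(1 - v·u), i.e. (I - K)^(-1) = I + K/(2).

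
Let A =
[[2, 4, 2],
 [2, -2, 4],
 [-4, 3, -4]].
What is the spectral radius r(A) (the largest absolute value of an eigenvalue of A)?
r(A) ≈ 7.1169

The eigenvalues of A are the roots of its characteristic polynomial. With M = A (coefficients from the trace, the sum of principal 2x2 minors, and det A):
  p(λ) = det(λ I - M) = λ^3 + 4λ^2 - 16λ + 44.
No integer candidate from the rational root theorem (±divisors of 44) is a root, so the roots are irrational. The cubic discriminant is Δ = -93744 < 0, so there is one real root and a complex-conjugate pair. p(-8) = -84 and p(-7) = 9 have opposite signs, so a root lies in (-8, -7); Newton's method refines it to λ ≈ -7.1169. Dividing out (λ - (-7.1169)) leaves approximately λ^2 - 3.1169λ + 6.1825. For λ^2 - 3.1169λ + 6.1825 the discriminant is -15.015. It is negative, so the remaining roots are the complex-conjugate pair λ ≈ 1.5584 ± 1.9375i. Their product equals the constant term, so |λ|^2 ≈ 6.1825 and |λ| ≈ 2.4865.
Thus the eigenvalues (to 4 decimals) are -7.1169 (modulus 7.1169); 1.5584 ± 1.9375i (modulus 2.4865). The spectral radius is the largest modulus: r(A) ≈ 7.1169. (Cross-check: r(A) ≤ ||A||_2 ≈ 8.0285; equality holds whenever A is normal, though it can also hold for some non-normal A.)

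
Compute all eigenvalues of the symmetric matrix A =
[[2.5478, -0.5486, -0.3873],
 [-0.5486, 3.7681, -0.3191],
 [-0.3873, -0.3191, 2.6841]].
sigma(A) ≈ {2, 3, 4}

A is real symmetric, so its spectrum consists of real eigenvalues. Expanding the characteristic polynomial of the displayed matrix gives
  det(λ I - A) = p(λ) = λ^3 + (-9)λ^2 + (26)λ + (-24).
Solving p(λ) = 0 yields eigenvalues ≈ 2, 3, 4. (A is shown rounded to 4 decimals, so these recover the underlying integer eigenvalues to within that precision.)
Verification: the trace of A = 9 equals the sum of eigenvalues 9, and det(A) ≈ 24.0003 matches the eigenvalue product 24.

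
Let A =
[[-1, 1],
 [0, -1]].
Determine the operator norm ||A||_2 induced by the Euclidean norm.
||A||_2 = sqrt((3 + sqrt(5))/2) ≈ 1.618 (= sqrt(largest eigenvalue of A^T A))

||A||_2 = sigma_max(A) = sqrt(lambda_max(A^T A)). Form the symmetric matrix M = A^T A =
[[1, -1],
 [-1, 2]].
Its characteristic polynomial (trace, determinant of M give the coefficients) is
  p(λ) = det(λ I - M) = λ^2 - 3λ + 1.
For λ^2 - 3λ + 1 the discriminant is 5. It is nonnegative but not a perfect square, so the roots are real and irrational: λ = (3 ± sqrt(5))/2 ≈ 2.618, 0.382.
So the eigenvalues of A^T A are ≈ 0.382, 2.618 (all ≥ 0, as they must be for A^T A). The largest is λ_max = (3 + sqrt(5))/2 ≈ 2.618, hence ||A||_2 = sqrt(λ_max) = sqrt((3 + sqrt(5))/2) ≈ 1.618.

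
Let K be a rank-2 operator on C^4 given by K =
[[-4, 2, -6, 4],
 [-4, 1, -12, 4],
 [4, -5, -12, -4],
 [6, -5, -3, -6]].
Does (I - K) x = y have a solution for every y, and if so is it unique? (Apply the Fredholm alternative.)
(I - K) is invertible (det(I - K) = 100 ≠ 0), so for every y in C^4 the equation (I - K) x = y has a unique solution.

K has rank 2 and factors as K = U V^T = u1 v1^T + u2 v2^T with u1 = (0, -1, -3, -2), v1 = (-2, 2, 3, 2), u2 = (2, 3, 1, -1), v2 = (-2, 1, -3, 2) (multiplying out reproduces the displayed K). The nonzero eigenvalues of U V^T coincide with those of the 2 x 2 matrix G = V^T U = [[v1·u1, v1·u2], [v2·u1, v2·u2]] = [[-15, 3], [4, -6]], and by the Sylvester determinant identity det(I_4 - U V^T) = det(I_2 - V^T U) = det([[16, -3], [-4, 7]]) = (16)(7) - (-3)(-4) = 100. (Direct check: I - K =
[[5, -2, 6, -4],
 [4, 0, 12, -4],
 [-4, 5, 13, 4],
 [-6, 5, 3, 7]]
has determinant 100.) The finite-dimensional Fredholm alternative says: either (I - K) is invertible, or ker(I - K) ≠ {0} and then range(I - K) = ker((I - K)^*)^⊥, with dim ker(I - K) = dim ker((I - K)^*). Since det(I - K) ≠ 0, 1 is not an eigenvalue of K and ker(I - K) = {0}, so we are in the first case: for every y there is a unique x = (I - K)^(-1) y. (Explicitly, by the Woodbury identity, (I - U V^T)^(-1) = I + U (I_2 - G)^(-1) V^T.)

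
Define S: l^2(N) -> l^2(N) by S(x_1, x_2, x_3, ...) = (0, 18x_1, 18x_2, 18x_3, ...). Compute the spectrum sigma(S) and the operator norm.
sigma(S) = closed disk {z in C : |z| ≤ 18}; ||S|| = 18

Note S = 18·U where U is the unit right shift (U x)_k = x_{k-1} (with x_0 := 0); so ||S|| = 18||U|| and sigma(S) = 18·sigma(U). ||S x||^2 = sum_{k≥1} |18x_k|^2 = 324||x||^2, so ||S|| = 18 and sigma(S) ⊂ {|z| ≤ 18}. For any |lambda| < 18, the equation (S - lambda I) x = 0 forces x_1 = 0, then 18x_k = lambda x_{k+1} ⇒ x = 0, so S has no eigenvalues. But (S - lambda I) is not surjective for |lambda| < 18: solving (S - lambda I) x = e_1 would require x_n proportional to (lambda/18)^(-n), which is not in l^2. So every |lambda| < 18 lies in the residual spectrum. The boundary |lambda| = 18 is in the approximate point spectrum (the spectrum is closed). Hence sigma(S) is the closed disk of radius 18.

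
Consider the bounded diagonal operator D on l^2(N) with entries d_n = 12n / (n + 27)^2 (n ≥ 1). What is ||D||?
||D|| = 1/9 (attained at n = 27)

For D diagonal, ||D|| = sup_n |d_n|. Treat f(x) = 12x / (x + 27)^2 for real x > 0. By the quotient rule, f'(x) = 12(27 - x)/(x + 27)^3, which is positive for x < 27 and negative for x > 27. So f has a unique maximum at x = 27, and since 27 is a positive integer, the supremum over n ≥ 1 is attained at n = 27: d_27 = 12·27/(27 + 27)^2 = 12·27/2916 = 1/9. Hence ||D|| = 1/9.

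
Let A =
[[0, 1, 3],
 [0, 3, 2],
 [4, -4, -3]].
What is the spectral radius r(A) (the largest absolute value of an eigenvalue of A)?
r(A) ≈ 4.4004

The eigenvalues of A are the roots of its characteristic polynomial. With M = A (coefficients from the trace, the sum of principal 2x2 minors, and det A):
  p(λ) = det(λ I - M) = λ^3 - 13λ + 28.
No integer candidate from the rational root theorem (±divisors of 28) is a root, so the roots are irrational. The cubic discriminant is Δ = -12380 < 0, so there is one real root and a complex-conjugate pair. p(-5) = -32 and p(-4) = 16 have opposite signs, so a root lies in (-5, -4); Newton's method refines it to λ ≈ -4.4004. Dividing out (λ - (-4.4004)) leaves approximately λ^2 - 4.4004λ + 6.3631. For λ^2 - 4.4004λ + 6.3631 the discriminant is -6.0894. It is negative, so the remaining roots are the complex-conjugate pair λ ≈ 2.2002 ± 1.2338i. Their product equals the constant term, so |λ|^2 ≈ 6.3631 and |λ| ≈ 2.5225.
Thus the eigenvalues (to 4 decimals) are -4.4004 (modulus 4.4004); 2.2002 ± 1.2338i (modulus 2.5225). The spectral radius is the largest modulus: r(A) ≈ 4.4004. (Cross-check: r(A) ≤ ||A||_2 ≈ 7.4311; equality holds whenever A is normal, though it can also hold for some non-normal A.)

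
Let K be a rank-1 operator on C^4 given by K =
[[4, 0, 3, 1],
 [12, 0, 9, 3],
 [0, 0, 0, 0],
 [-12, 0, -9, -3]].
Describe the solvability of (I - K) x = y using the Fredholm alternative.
(I - K) is singular (det(I - K) = 0, i.e. 1 ∈ sigma(K)). (I - K) x = y is solvable iff y ⊥ ker((I - K)^*) = span{(4, 0, 3, 1)}, i.e. iff 4y_1 + 3y_3 + y_4 = 0. When solvable, the solutions are x = y + c·(1, 3, 0, -3), c arbitrary (ker(I - K) = span{(1, 3, 0, -3)}, dimension 1).

K has rank 1, so it is an outer product K = u v^T: every row of K is a multiple of one row vector. Reading off the entries, u = (1, 3, 0, -3) and v = (4, 0, 3, 1) (row i of K equals u_i·v^T). A rank-one matrix u v^T satisfies K u = u (v·u) and kills the (3)-dimensional subspace v^⊥, so its characteristic polynomial is lambda^3 (lambda - v·u) with v·u = tr K = 1. Hence the eigenvalues of I - K are 1 (multiplicity 3) and 1 - (1) = 0, so det(I - K) = 0. (Direct check: I - K =
[[-3, 0, -3, -1],
 [-12, 1, -9, -3],
 [0, 0, 1, 0],
 [12, 0, 9, 4]]
has determinant 0.) So 1 is an eigenvalue of K and (I - K) is not invertible. The finite-dimensional Fredholm alternative says: either (I - K) is invertible, or ker(I - K) ≠ {0} and then range(I - K) = ker((I - K)^*)^⊥, with dim ker(I - K) = dim ker((I - K)^*). We are in the second case, so we need both kernels. Kernel of I - K: (I - K) u = u - u (v·u) = u - u = 0, so ker(I - K) = span{u} = span{(1, 3, 0, -3)} (it is exactly 1-dimensional because rank(I - K) = 3). Kernel of the adjoint: K is real, so (I - K)^* = I - K^T = I - v u^T, and (I - v u^T) v = v - v (u·v) = 0; hence ker((I - K)^*) = span{v} = span{(4, 0, 3, 1)}. Therefore (I - K) x = y is solvable iff <y, v> = 0, i.e. iff 4y_1 + 3y_3 + y_4 = 0. When this holds, K y = u (v·y) = 0, so (I - K) y = y and x = y is a particular solution; the full solution set is the line x = y + c·u = y + c·(1, 3, 0, -3), c ∈ C.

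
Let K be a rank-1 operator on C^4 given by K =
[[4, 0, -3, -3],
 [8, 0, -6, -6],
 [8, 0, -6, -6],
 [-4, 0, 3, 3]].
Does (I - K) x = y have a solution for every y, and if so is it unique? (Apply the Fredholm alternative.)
(I - K) is singular (det(I - K) = 0, i.e. 1 ∈ sigma(K)). (I - K) x = y is solvable iff y ⊥ ker((I - K)^*) = span{(4, 0, -3, -3)}, i.e. iff 4y_1 - 3y_3 - 3y_4 = 0. When solvable, the solutions are x = y + c·(1, 2, 2, -1), c arbitrary (ker(I - K) = span{(1, 2, 2, -1)}, dimension 1).

K has rank 1, so it is an outer product K = u v^T: every row of K is a multiple of one row vector. Reading off the entries, u = (1, 2, 2, -1) and v = (4, 0, -3, -3) (row i of K equals u_i·v^T). A rank-one matrix u v^T satisfies K u = u (v·u) and kills the (3)-dimensional subspace v^⊥, so its characteristic polynomial is lambda^3 (lambda - v·u) with v·u = tr K = 1. Hence the eigenvalues of I - K are 1 (multiplicity 3) and 1 - (1) = 0, so det(I - K) = 0. (Direct check: I - K =
[[-3, 0, 3, 3],
 [-8, 1, 6, 6],
 [-8, 0, 7, 6],
 [4, 0, -3, -2]]
has determinant 0.) So 1 is an eigenvalue of K and (I - K) is not invertible. The finite-dimensional Fredholm alternative says: either (I - K) is invertible, or ker(I - K) ≠ {0} and then range(I - K) = ker((I - K)^*)^⊥, with dim ker(I - K) = dim ker((I - K)^*). We are in the second case, so we need both kernels. Kernel of I - K: (I - K) u = u - u (v·u) = u - u = 0, so ker(I - K) = span{u} = span{(1, 2, 2, -1)} (it is exactly 1-dimensional because rank(I - K) = 3). Kernel of the adjoint: K is real, so (I - K)^* = I - K^T = I - v u^T, and (I - v u^T) v = v - v (u·v) = 0; hence ker((I - K)^*) = span{v} = span{(4, 0, -3, -3)}. Therefore (I - K) x = y is solvable iff <y, v> = 0, i.e. iff 4y_1 - 3y_3 - 3y_4 = 0. When this holds, K y = u (v·y) = 0, so (I - K) y = y and x = y is a particular solution; the full solution set is the line x = y + c·u = y + c·(1, 2, 2, -1), c ∈ C.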